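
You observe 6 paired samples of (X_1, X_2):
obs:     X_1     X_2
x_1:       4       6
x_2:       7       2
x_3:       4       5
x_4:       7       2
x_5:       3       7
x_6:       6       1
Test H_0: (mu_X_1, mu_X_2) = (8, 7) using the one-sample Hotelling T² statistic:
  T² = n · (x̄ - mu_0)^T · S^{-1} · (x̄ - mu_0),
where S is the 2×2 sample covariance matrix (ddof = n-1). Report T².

Step 1 — sample mean vector:
  mean(X_1) = (4 + 7 + 4 + 7 + 3 + 6) / 6 = 31/6 = 5.1667
  mean(X_2) = (6 + 2 + 5 + 2 + 7 + 1) / 6 = 23/6 = 3.8333
  x̄ = (5.1667, 3.8333),  deviation x̄ - mu_0 = (5.1667, 3.8333) - (8, 7) = (-2.8333, -3.1667).

Step 2 — sample covariance matrix, S[i,j] = (1/(n-1)) · Σ_k (x_{k,i} - mean_i) · (x_{k,j} - mean_j), divisor n-1 = 5:
  S[X_1,X_1] = ((-1.1667)·(-1.1667) + (1.8333)·(1.8333) + (-1.1667)·(-1.1667) + (1.8333)·(1.8333) + (-2.1667)·(-2.1667) + (0.8333)·(0.8333)) / 5 = 14.8333/5 = 2.9667
  S[X_1,X_2] = ((-1.1667)·(2.1667) + (1.8333)·(-1.8333) + (-1.1667)·(1.1667) + (1.8333)·(-1.8333) + (-2.1667)·(3.1667) + (0.8333)·(-2.8333)) / 5 = -19.8333/5 = -3.9667
  S[X_2,X_2] = ((2.1667)·(2.1667) + (-1.8333)·(-1.8333) + (1.1667)·(1.1667) + (-1.8333)·(-1.8333) + (3.1667)·(3.1667) + (-2.8333)·(-2.8333)) / 5 = 30.8333/5 = 6.1667
  S = [[2.9667, -3.9667],
 [-3.9667, 6.1667]].

Step 3 — invert S. det(S) = 2.9667·6.1667 - (-3.9667)² = 2.56.
  S^{-1} = (1/det) · [[d, -b], [-b, a]] = [[2.4089, 1.5495],
 [1.5495, 1.1589]].

Step 4 — quadratic form (x̄ - mu_0)^T · S^{-1} · (x̄ - mu_0):
  S^{-1} · (x̄ - mu_0) = (-11.7318, -8.0599),
  (x̄ - mu_0)^T · [...] = (-2.8333)·(-11.7318) + (-3.1667)·(-8.0599) = 58.763.

Step 5 — scale by n: T² = 6 · 58.763 = 352.5781.

T² ≈ 352.5781


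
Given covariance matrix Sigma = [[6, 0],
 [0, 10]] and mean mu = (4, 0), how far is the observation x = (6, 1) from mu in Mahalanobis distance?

Step 1 — centre the observation: (x - mu) = (2, 1).

Step 2 — invert Sigma. det(Sigma) = 6·10 - (0)² = 60.
  Sigma^{-1} = (1/det) · [[d, -b], [-b, a]] = [[0.1667, 0],
 [0, 0.1]].

Step 3 — form the quadratic (x - mu)^T · Sigma^{-1} · (x - mu):
  Sigma^{-1} · (x - mu) = (0.3333, 0.1).
  (x - mu)^T · [Sigma^{-1} · (x - mu)] = (2)·(0.3333) + (1)·(0.1) = 0.7667.

Step 4 — take square root: d = √(0.7667) ≈ 0.8756.

d(x, mu) = √(0.7667) ≈ 0.8756


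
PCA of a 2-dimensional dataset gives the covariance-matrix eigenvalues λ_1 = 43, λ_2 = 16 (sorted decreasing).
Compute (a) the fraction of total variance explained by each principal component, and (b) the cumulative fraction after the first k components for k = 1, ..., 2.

Step 1 — total variance = trace(Sigma) = Σ λ_i = 43 + 16 = 59.

Step 2 — fraction explained by component i = λ_i / Σ λ:
  PC1: 43/59 = 0.7288
  PC2: 16/59 = 0.2712

Step 3 — cumulative fraction after k components = (λ_1 + ... + λ_k) / Σ λ:
  k = 1: 43/59 = 0.7288
  k = 2: (43 + 16)/59 = 59/59 = 1

Summary (fraction, with percent):

explained: PC1 0.7288 (72.88%), PC2 0.2712 (27.12%);  cumulative: 0.7288, 1


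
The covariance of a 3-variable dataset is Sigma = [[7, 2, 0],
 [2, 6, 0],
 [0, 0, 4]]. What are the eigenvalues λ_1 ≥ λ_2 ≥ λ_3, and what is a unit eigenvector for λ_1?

Step 1 — characteristic polynomial p(λ) = det(λI - Sigma) = λ³ - tr·λ² + c_1·λ - det, where tr = trace, c_1 = sum of the principal 2×2 minors, det = det(Sigma):
  tr = 7 + 6 + 4 = 17,
  c_1 = (7·6 - (2)²) + (7·4 - (0)²) + (6·4 - (0)²) = 38 + 28 + 24 = 90,
  det = 7·(6·4 - (0)²) - (2)·((2)·4 - (0)·(0)) + (0)·((2)·(0) - 6·(0)) = 7·(24) - (2)·(8) + (0)·(0) = 152.
  So p(λ) = λ³ - 17λ² + 90λ - 152.
Step 2 — look for an integer root (rational root theorem: any rational root is an integer divisor of 152). Testing λ = 4:
  p(4) = 64 - 272 + 360 - 152 = 0  ✓
  Dividing out (λ - 4): p(λ) = (λ - 4)(λ² - 13λ + 38).
Step 3 — remaining eigenvalues from the quadratic λ² - 13λ + 38 = 0:
  Δ = 13² - 4·38 = 169 - 152 = 17,  λ = (13 ± √17)/2 = (13 ± 4.1231)/2 ≈ 8.5616 or 4.4384.
  Sorted: λ_1 = 8.5616,  λ_2 = 4.4384,  λ_3 = 4  (check: sum = 17 = tr ✓).

Step 4 — unit eigenvector for λ_1 ≈ 8.5616: v spans the null space of (Sigma - λ_1 I), whose rows are
  r_1 = (-1.5616, 2, 0),  r_2 = (2, -2.5616, 0),  r_3 = (0, 0, -4.5616).
  v is orthogonal to every row, so take v ∝ r_1 × r_3 = ((2)·(-4.5616) - (0)·(0), (0)·(0) - (-1.5616)·(-4.5616), (-1.5616)·(0) - (2)·(0)) ≈ (-9.1231, -7.1231, 0).
  Rescale (multiply by -1 so the first nonzero entry is positive): u = (9.1231, 7.1231, 0).
  ||u|| = √((9.1231)² + (7.1231)² + (0)²) = √(133.9697) ≈ 11.5745,  v_1 = u/||u|| ≈ (0.7882, 0.6154, 0) (||v_1|| = 1).

λ_1 = 8.5616,  λ_2 = 4.4384,  λ_3 = 4;  v_1 ≈ (0.7882, 0.6154, 0)


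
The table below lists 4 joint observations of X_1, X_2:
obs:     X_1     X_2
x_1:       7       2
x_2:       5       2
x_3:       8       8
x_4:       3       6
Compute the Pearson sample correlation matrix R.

Step 1 — column means:
  mean(X_1) = (7 + 5 + 8 + 3) / 4 = 23/4 = 5.75
  mean(X_2) = (2 + 2 + 8 + 6) / 4 = 18/4 = 4.5

Step 2 — sample variances and covariances s[i,j] = (1/(n-1)) · Σ_k (x_{k,i} - mean_i) · (x_{k,j} - mean_j), with n-1 = 3:
  s[X_1,X_1] = ((1.25)·(1.25) + (-0.75)·(-0.75) + (2.25)·(2.25) + (-2.75)·(-2.75)) / 3 = 14.75/3 = 4.9167
  s[X_1,X_2] = ((1.25)·(-2.5) + (-0.75)·(-2.5) + (2.25)·(3.5) + (-2.75)·(1.5)) / 3 = 2.5/3 = 0.8333
  s[X_2,X_2] = ((-2.5)·(-2.5) + (-2.5)·(-2.5) + (3.5)·(3.5) + (1.5)·(1.5)) / 3 = 27/3 = 9
  Sample standard deviations s_i = √(s[i,i]):
  s(X_1) = √(4.9167) = 2.2174
  s(X_2) = √(9) = 3

Step 3 — r_{ij} = s_{ij} / (s_i · s_j):
  r[X_1,X_1] = 1 (diagonal).
  r[X_1,X_2] = 0.8333 / (2.2174 · 3) = 0.8333 / 6.6521 = 0.1253
  r[X_2,X_2] = 1 (diagonal).

R is symmetric with unit diagonal. Assembling:

R = [[1, 0.1253],
 [0.1253, 1]]


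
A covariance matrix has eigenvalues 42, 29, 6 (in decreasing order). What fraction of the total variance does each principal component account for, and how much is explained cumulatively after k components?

Step 1 — total variance = trace(Sigma) = Σ λ_i = 42 + 29 + 6 = 77.

Step 2 — fraction explained by component i = λ_i / Σ λ:
  PC1: 42/77 = 0.5455
  PC2: 29/77 = 0.3766
  PC3: 6/77 = 0.0779

Step 3 — cumulative fraction after k components = (λ_1 + ... + λ_k) / Σ λ:
  k = 1: 42/77 = 0.5455
  k = 2: (42 + 29)/77 = 71/77 = 0.9221
  k = 3: (42 + 29 + 6)/77 = 77/77 = 1

Summary (fraction, with percent):

explained: PC1 0.5455 (54.55%), PC2 0.3766 (37.66%), PC3 0.0779 (7.79%);  cumulative: 0.5455, 0.9221, 1


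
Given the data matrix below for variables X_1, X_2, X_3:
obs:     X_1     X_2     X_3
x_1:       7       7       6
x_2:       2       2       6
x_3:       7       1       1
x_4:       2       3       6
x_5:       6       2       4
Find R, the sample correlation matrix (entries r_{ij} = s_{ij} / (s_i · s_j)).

Step 1 — column means:
  mean(X_1) = (7 + 2 + 7 + 2 + 6) / 5 = 24/5 = 4.8
  mean(X_2) = (7 + 2 + 1 + 3 + 2) / 5 = 15/5 = 3
  mean(X_3) = (6 + 6 + 1 + 6 + 4) / 5 = 23/5 = 4.6

Step 2 — sample variances and covariances s[i,j] = (1/(n-1)) · Σ_k (x_{k,i} - mean_i) · (x_{k,j} - mean_j), with n-1 = 4:
  s[X_1,X_1] = ((2.2)·(2.2) + (-2.8)·(-2.8) + (2.2)·(2.2) + (-2.8)·(-2.8) + (1.2)·(1.2)) / 4 = 26.8/4 = 6.7
  s[X_1,X_2] = ((2.2)·(4) + (-2.8)·(-1) + (2.2)·(-2) + (-2.8)·(0) + (1.2)·(-1)) / 4 = 6/4 = 1.5
  s[X_1,X_3] = ((2.2)·(1.4) + (-2.8)·(1.4) + (2.2)·(-3.6) + (-2.8)·(1.4) + (1.2)·(-0.6)) / 4 = -13.4/4 = -3.35
  s[X_2,X_2] = ((4)·(4) + (-1)·(-1) + (-2)·(-2) + (0)·(0) + (-1)·(-1)) / 4 = 22/4 = 5.5
  s[X_2,X_3] = ((4)·(1.4) + (-1)·(1.4) + (-2)·(-3.6) + (0)·(1.4) + (-1)·(-0.6)) / 4 = 12/4 = 3
  s[X_3,X_3] = ((1.4)·(1.4) + (1.4)·(1.4) + (-3.6)·(-3.6) + (1.4)·(1.4) + (-0.6)·(-0.6)) / 4 = 19.2/4 = 4.8
  Sample standard deviations s_i = √(s[i,i]):
  s(X_1) = √(6.7) = 2.5884
  s(X_2) = √(5.5) = 2.3452
  s(X_3) = √(4.8) = 2.1909

Step 3 — r_{ij} = s_{ij} / (s_i · s_j):
  r[X_1,X_1] = 1 (diagonal).
  r[X_1,X_2] = 1.5 / (2.5884 · 2.3452) = 1.5 / 6.0704 = 0.2471
  r[X_1,X_3] = -3.35 / (2.5884 · 2.1909) = -3.35 / 5.671 = -0.5907
  r[X_2,X_2] = 1 (diagonal).
  r[X_2,X_3] = 3 / (2.3452 · 2.1909) = 3 / 5.1381 = 0.5839
  r[X_3,X_3] = 1 (diagonal).

R is symmetric with unit diagonal. Assembling:

R = [[1, 0.2471, -0.5907],
 [0.2471, 1, 0.5839],
 [-0.5907, 0.5839, 1]]


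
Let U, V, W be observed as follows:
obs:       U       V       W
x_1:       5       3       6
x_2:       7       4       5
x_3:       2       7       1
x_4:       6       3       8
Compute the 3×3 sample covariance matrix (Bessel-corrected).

Step 1 — column means:
  mean(U) = (5 + 7 + 2 + 6) / 4 = 20/4 = 5
  mean(V) = (3 + 4 + 7 + 3) / 4 = 17/4 = 4.25
  mean(W) = (6 + 5 + 1 + 8) / 4 = 20/4 = 5

Step 2 — sample covariance S[i,j] = (1/(n-1)) · Σ_k (x_{k,i} - mean_i) · (x_{k,j} - mean_j), with n-1 = 3.
  S[U,U] = ((0)·(0) + (2)·(2) + (-3)·(-3) + (1)·(1)) / 3 = 14/3 = 4.6667
  S[U,V] = ((0)·(-1.25) + (2)·(-0.25) + (-3)·(2.75) + (1)·(-1.25)) / 3 = -10/3 = -3.3333
  S[U,W] = ((0)·(1) + (2)·(0) + (-3)·(-4) + (1)·(3)) / 3 = 15/3 = 5
  S[V,V] = ((-1.25)·(-1.25) + (-0.25)·(-0.25) + (2.75)·(2.75) + (-1.25)·(-1.25)) / 3 = 10.75/3 = 3.5833
  S[V,W] = ((-1.25)·(1) + (-0.25)·(0) + (2.75)·(-4) + (-1.25)·(3)) / 3 = -16/3 = -5.3333
  S[W,W] = ((1)·(1) + (0)·(0) + (-4)·(-4) + (3)·(3)) / 3 = 26/3 = 8.6667

S is symmetric (S[j,i] = S[i,j]). Assembling:

S = [[4.6667, -3.3333, 5],
 [-3.3333, 3.5833, -5.3333],
 [5, -5.3333, 8.6667]]


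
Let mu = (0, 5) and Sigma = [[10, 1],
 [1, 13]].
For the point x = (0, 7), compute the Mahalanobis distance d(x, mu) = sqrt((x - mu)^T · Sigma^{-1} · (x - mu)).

Step 1 — centre the observation: (x - mu) = (0, 2).

Step 2 — invert Sigma. det(Sigma) = 10·13 - (1)² = 129.
  Sigma^{-1} = (1/det) · [[d, -b], [-b, a]] = [[0.1008, -0.0078],
 [-0.0078, 0.0775]].

Step 3 — form the quadratic (x - mu)^T · Sigma^{-1} · (x - mu):
  Sigma^{-1} · (x - mu) = (-0.0155, 0.155).
  (x - mu)^T · [Sigma^{-1} · (x - mu)] = (0)·(-0.0155) + (2)·(0.155) = 0.3101.

Step 4 — take square root: d = √(0.3101) ≈ 0.5568.

d(x, mu) = √(0.3101) ≈ 0.5568


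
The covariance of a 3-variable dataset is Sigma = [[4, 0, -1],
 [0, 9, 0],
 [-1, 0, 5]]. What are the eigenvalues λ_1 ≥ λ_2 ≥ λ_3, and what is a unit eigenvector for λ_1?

Step 1 — characteristic polynomial p(λ) = det(λI - Sigma) = λ³ - tr·λ² + c_1·λ - det, where tr = trace, c_1 = sum of the principal 2×2 minors, det = det(Sigma):
  tr = 4 + 9 + 5 = 18,
  c_1 = (4·9 - (0)²) + (4·5 - (-1)²) + (9·5 - (0)²) = 36 + 19 + 45 = 100,
  det = 4·(9·5 - (0)²) - (0)·((0)·5 - (0)·(-1)) + (-1)·((0)·(0) - 9·(-1)) = 4·(45) - (0)·(0) + (-1)·(9) = 171.
  So p(λ) = λ³ - 18λ² + 100λ - 171.
Step 2 — look for an integer root (rational root theorem: any rational root is an integer divisor of 171). Testing λ = 9:
  p(9) = 729 - 1458 + 900 - 171 = 0  ✓
  Dividing out (λ - 9): p(λ) = (λ - 9)(λ² - 9λ + 19).
Step 3 — remaining eigenvalues from the quadratic λ² - 9λ + 19 = 0:
  Δ = 9² - 4·19 = 81 - 76 = 5,  λ = (9 ± √5)/2 = (9 ± 2.2361)/2 ≈ 5.618 or 3.382.
  Sorted: λ_1 = 9,  λ_2 = 5.618,  λ_3 = 3.382  (check: sum = 18 = tr ✓).

Step 4 — unit eigenvector for λ_1 = 9: v spans the null space of (Sigma - λ_1 I), whose rows are
  r_1 = (-5, 0, -1),  r_2 = (0, 0, 0),  r_3 = (-1, 0, -4).
  v is orthogonal to every row, so take v ∝ r_1 × r_3 = ((0)·(-4) - (-1)·(0), (-1)·(-1) - (-5)·(-4), (-5)·(0) - (0)·(-1)) = (0, -19, 0).
  Rescale (divide by 19; multiply by -1 so the first nonzero entry is positive): u = (0, 1, 0).
  ||u|| = √((0)² + (1)² + (0)²) = √(1) = 1,  v_1 = u/||u|| ≈ (0, 1, 0) (||v_1|| = 1).

λ_1 = 9,  λ_2 = 5.618,  λ_3 = 3.382;  v_1 ≈ (0, 1, 0)


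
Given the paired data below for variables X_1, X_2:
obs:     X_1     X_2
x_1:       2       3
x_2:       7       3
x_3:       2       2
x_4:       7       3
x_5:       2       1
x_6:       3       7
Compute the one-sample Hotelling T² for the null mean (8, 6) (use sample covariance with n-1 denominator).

Step 1 — sample mean vector:
  mean(X_1) = (2 + 7 + 2 + 7 + 2 + 3) / 6 = 23/6 = 3.8333
  mean(X_2) = (3 + 3 + 2 + 3 + 1 + 7) / 6 = 19/6 = 3.1667
  x̄ = (3.8333, 3.1667),  deviation x̄ - mu_0 = (3.8333, 3.1667) - (8, 6) = (-4.1667, -2.8333).

Step 2 — sample covariance matrix, S[i,j] = (1/(n-1)) · Σ_k (x_{k,i} - mean_i) · (x_{k,j} - mean_j), divisor n-1 = 5:
  S[X_1,X_1] = ((-1.8333)·(-1.8333) + (3.1667)·(3.1667) + (-1.8333)·(-1.8333) + (3.1667)·(3.1667) + (-1.8333)·(-1.8333) + (-0.8333)·(-0.8333)) / 5 = 30.8333/5 = 6.1667
  S[X_1,X_2] = ((-1.8333)·(-0.1667) + (3.1667)·(-0.1667) + (-1.8333)·(-1.1667) + (3.1667)·(-0.1667) + (-1.8333)·(-2.1667) + (-0.8333)·(3.8333)) / 5 = 2.1667/5 = 0.4333
  S[X_2,X_2] = ((-0.1667)·(-0.1667) + (-0.1667)·(-0.1667) + (-1.1667)·(-1.1667) + (-0.1667)·(-0.1667) + (-2.1667)·(-2.1667) + (3.8333)·(3.8333)) / 5 = 20.8333/5 = 4.1667
  S = [[6.1667, 0.4333],
 [0.4333, 4.1667]].

Step 3 — invert S. det(S) = 6.1667·4.1667 - (0.4333)² = 25.5067.
  S^{-1} = (1/det) · [[d, -b], [-b, a]] = [[0.1634, -0.017],
 [-0.017, 0.2418]].

Step 4 — quadratic form (x̄ - mu_0)^T · S^{-1} · (x̄ - mu_0):
  S^{-1} · (x̄ - mu_0) = (-0.6325, -0.6142),
  (x̄ - mu_0)^T · [...] = (-4.1667)·(-0.6325) + (-2.8333)·(-0.6142) = 4.3758.

Step 5 — scale by n: T² = 6 · 4.3758 = 26.2546.

T² ≈ 26.2546


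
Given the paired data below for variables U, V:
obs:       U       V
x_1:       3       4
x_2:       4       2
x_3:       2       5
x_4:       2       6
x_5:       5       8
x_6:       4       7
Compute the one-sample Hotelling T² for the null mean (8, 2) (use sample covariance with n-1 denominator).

Step 1 — sample mean vector:
  mean(U) = (3 + 4 + 2 + 2 + 5 + 4) / 6 = 20/6 = 3.3333
  mean(V) = (4 + 2 + 5 + 6 + 8 + 7) / 6 = 32/6 = 5.3333
  x̄ = (3.3333, 5.3333),  deviation x̄ - mu_0 = (3.3333, 5.3333) - (8, 2) = (-4.6667, 3.3333).

Step 2 — sample covariance matrix, S[i,j] = (1/(n-1)) · Σ_k (x_{k,i} - mean_i) · (x_{k,j} - mean_j), divisor n-1 = 5:
  S[U,U] = ((-0.3333)·(-0.3333) + (0.6667)·(0.6667) + (-1.3333)·(-1.3333) + (-1.3333)·(-1.3333) + (1.6667)·(1.6667) + (0.6667)·(0.6667)) / 5 = 7.3333/5 = 1.4667
  S[U,V] = ((-0.3333)·(-1.3333) + (0.6667)·(-3.3333) + (-1.3333)·(-0.3333) + (-1.3333)·(0.6667) + (1.6667)·(2.6667) + (0.6667)·(1.6667)) / 5 = 3.3333/5 = 0.6667
  S[V,V] = ((-1.3333)·(-1.3333) + (-3.3333)·(-3.3333) + (-0.3333)·(-0.3333) + (0.6667)·(0.6667) + (2.6667)·(2.6667) + (1.6667)·(1.6667)) / 5 = 23.3333/5 = 4.6667
  S = [[1.4667, 0.6667],
 [0.6667, 4.6667]].

Step 3 — invert S. det(S) = 1.4667·4.6667 - (0.6667)² = 6.4.
  S^{-1} = (1/det) · [[d, -b], [-b, a]] = [[0.7292, -0.1042],
 [-0.1042, 0.2292]].

Step 4 — quadratic form (x̄ - mu_0)^T · S^{-1} · (x̄ - mu_0):
  S^{-1} · (x̄ - mu_0) = (-3.75, 1.25),
  (x̄ - mu_0)^T · [...] = (-4.6667)·(-3.75) + (3.3333)·(1.25) = 21.6667.

Step 5 — scale by n: T² = 6 · 21.6667 = 130.

T² ≈ 130


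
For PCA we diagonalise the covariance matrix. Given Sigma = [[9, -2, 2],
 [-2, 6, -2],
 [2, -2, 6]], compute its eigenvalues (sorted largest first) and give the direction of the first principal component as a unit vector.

Step 1 — characteristic polynomial p(λ) = det(λI - Sigma) = λ³ - tr·λ² + c_1·λ - det, where tr = trace, c_1 = sum of the principal 2×2 minors, det = det(Sigma):
  tr = 9 + 6 + 6 = 21,
  c_1 = (9·6 - (-2)²) + (9·6 - (2)²) + (6·6 - (-2)²) = 50 + 50 + 32 = 132,
  det = 9·(6·6 - (-2)²) - (-2)·((-2)·6 - (-2)·(2)) + (2)·((-2)·(-2) - 6·(2)) = 9·(32) - (-2)·(-8) + (2)·(-8) = 256.
  So p(λ) = λ³ - 21λ² + 132λ - 256.
Step 2 — look for an integer root (rational root theorem: any rational root is an integer divisor of 256). Testing λ = 4:
  p(4) = 64 - 336 + 528 - 256 = 0  ✓
  Dividing out (λ - 4): p(λ) = (λ - 4)(λ² - 17λ + 64).
Step 3 — remaining eigenvalues from the quadratic λ² - 17λ + 64 = 0:
  Δ = 17² - 4·64 = 289 - 256 = 33,  λ = (17 ± √33)/2 = (17 ± 5.7446)/2 ≈ 11.3723 or 5.6277.
  Sorted: λ_1 = 11.3723,  λ_2 = 5.6277,  λ_3 = 4  (check: sum = 21 = tr ✓).

Step 4 — unit eigenvector for λ_1 ≈ 11.3723: v spans the null space of (Sigma - λ_1 I), whose rows are
  r_1 = (-2.3723, -2, 2),  r_2 = (-2, -5.3723, -2),  r_3 = (2, -2, -5.3723).
  v is orthogonal to every row, so take v ∝ r_1 × r_2 = ((-2)·(-2) - (2)·(-5.3723), (2)·(-2) - (-2.3723)·(-2), (-2.3723)·(-5.3723) - (-2)·(-2)) ≈ (14.7446, -8.7446, 8.7446).
  Let u = (14.7446, -8.7446, 8.7446).
  ||u|| = √((14.7446)² + (-8.7446)² + (8.7446)²) = √(370.3369) ≈ 19.2441,  v_1 = u/||u|| ≈ (0.7662, -0.4544, 0.4544) (||v_1|| = 1).

λ_1 = 11.3723,  λ_2 = 5.6277,  λ_3 = 4;  v_1 ≈ (0.7662, -0.4544, 0.4544)


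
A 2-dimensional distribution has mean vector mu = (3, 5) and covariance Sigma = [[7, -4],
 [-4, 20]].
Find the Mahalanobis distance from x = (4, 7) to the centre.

Step 1 — centre the observation: (x - mu) = (1, 2).

Step 2 — invert Sigma. det(Sigma) = 7·20 - (-4)² = 124.
  Sigma^{-1} = (1/det) · [[d, -b], [-b, a]] = [[0.1613, 0.0323],
 [0.0323, 0.0565]].

Step 3 — form the quadratic (x - mu)^T · Sigma^{-1} · (x - mu):
  Sigma^{-1} · (x - mu) = (0.2258, 0.1452).
  (x - mu)^T · [Sigma^{-1} · (x - mu)] = (1)·(0.2258) + (2)·(0.1452) = 0.5161.

Step 4 — take square root: d = √(0.5161) ≈ 0.7184.

d(x, mu) = √(0.5161) ≈ 0.7184


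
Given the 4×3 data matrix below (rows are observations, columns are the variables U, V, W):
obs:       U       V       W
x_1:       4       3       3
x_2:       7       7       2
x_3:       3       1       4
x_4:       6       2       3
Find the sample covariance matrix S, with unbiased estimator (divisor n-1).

Step 1 — column means:
  mean(U) = (4 + 7 + 3 + 6) / 4 = 20/4 = 5
  mean(V) = (3 + 7 + 1 + 2) / 4 = 13/4 = 3.25
  mean(W) = (3 + 2 + 4 + 3) / 4 = 12/4 = 3

Step 2 — sample covariance S[i,j] = (1/(n-1)) · Σ_k (x_{k,i} - mean_i) · (x_{k,j} - mean_j), with n-1 = 3.
  S[U,U] = ((-1)·(-1) + (2)·(2) + (-2)·(-2) + (1)·(1)) / 3 = 10/3 = 3.3333
  S[U,V] = ((-1)·(-0.25) + (2)·(3.75) + (-2)·(-2.25) + (1)·(-1.25)) / 3 = 11/3 = 3.6667
  S[U,W] = ((-1)·(0) + (2)·(-1) + (-2)·(1) + (1)·(0)) / 3 = -4/3 = -1.3333
  S[V,V] = ((-0.25)·(-0.25) + (3.75)·(3.75) + (-2.25)·(-2.25) + (-1.25)·(-1.25)) / 3 = 20.75/3 = 6.9167
  S[V,W] = ((-0.25)·(0) + (3.75)·(-1) + (-2.25)·(1) + (-1.25)·(0)) / 3 = -6/3 = -2
  S[W,W] = ((0)·(0) + (-1)·(-1) + (1)·(1) + (0)·(0)) / 3 = 2/3 = 0.6667

S is symmetric (S[j,i] = S[i,j]). Assembling:

S = [[3.3333, 3.6667, -1.3333],
 [3.6667, 6.9167, -2],
 [-1.3333, -2, 0.6667]]


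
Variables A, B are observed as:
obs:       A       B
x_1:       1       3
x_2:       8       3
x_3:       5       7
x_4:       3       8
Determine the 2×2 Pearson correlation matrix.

Step 1 — column means:
  mean(A) = (1 + 8 + 5 + 3) / 4 = 17/4 = 4.25
  mean(B) = (3 + 3 + 7 + 8) / 4 = 21/4 = 5.25

Step 2 — sample variances and covariances s[i,j] = (1/(n-1)) · Σ_k (x_{k,i} - mean_i) · (x_{k,j} - mean_j), with n-1 = 3:
  s[A,A] = ((-3.25)·(-3.25) + (3.75)·(3.75) + (0.75)·(0.75) + (-1.25)·(-1.25)) / 3 = 26.75/3 = 8.9167
  s[A,B] = ((-3.25)·(-2.25) + (3.75)·(-2.25) + (0.75)·(1.75) + (-1.25)·(2.75)) / 3 = -3.25/3 = -1.0833
  s[B,B] = ((-2.25)·(-2.25) + (-2.25)·(-2.25) + (1.75)·(1.75) + (2.75)·(2.75)) / 3 = 20.75/3 = 6.9167
  Sample standard deviations s_i = √(s[i,i]):
  s(A) = √(8.9167) = 2.9861
  s(B) = √(6.9167) = 2.63

Step 3 — r_{ij} = s_{ij} / (s_i · s_j):
  r[A,A] = 1 (diagonal).
  r[A,B] = -1.0833 / (2.9861 · 2.63) = -1.0833 / 7.8533 = -0.1379
  r[B,B] = 1 (diagonal).

R is symmetric with unit diagonal. Assembling:

R = [[1, -0.1379],
 [-0.1379, 1]]


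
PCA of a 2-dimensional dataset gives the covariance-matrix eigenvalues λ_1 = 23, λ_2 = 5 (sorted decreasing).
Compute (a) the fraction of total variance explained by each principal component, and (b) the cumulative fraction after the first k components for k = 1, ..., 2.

Step 1 — total variance = trace(Sigma) = Σ λ_i = 23 + 5 = 28.

Step 2 — fraction explained by component i = λ_i / Σ λ:
  PC1: 23/28 = 0.8214
  PC2: 5/28 = 0.1786

Step 3 — cumulative fraction after k components = (λ_1 + ... + λ_k) / Σ λ:
  k = 1: 23/28 = 0.8214
  k = 2: (23 + 5)/28 = 28/28 = 1

Summary (fraction, with percent):

explained: PC1 0.8214 (82.14%), PC2 0.1786 (17.86%);  cumulative: 0.8214, 1


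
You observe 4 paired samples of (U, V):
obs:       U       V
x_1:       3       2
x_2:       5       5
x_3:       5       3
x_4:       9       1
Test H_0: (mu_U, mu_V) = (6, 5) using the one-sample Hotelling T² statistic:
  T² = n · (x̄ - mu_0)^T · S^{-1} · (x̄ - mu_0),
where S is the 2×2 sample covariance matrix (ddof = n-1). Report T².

Step 1 — sample mean vector:
  mean(U) = (3 + 5 + 5 + 9) / 4 = 22/4 = 5.5
  mean(V) = (2 + 5 + 3 + 1) / 4 = 11/4 = 2.75
  x̄ = (5.5, 2.75),  deviation x̄ - mu_0 = (5.5, 2.75) - (6, 5) = (-0.5, -2.25).

Step 2 — sample covariance matrix, S[i,j] = (1/(n-1)) · Σ_k (x_{k,i} - mean_i) · (x_{k,j} - mean_j), divisor n-1 = 3:
  S[U,U] = ((-2.5)·(-2.5) + (-0.5)·(-0.5) + (-0.5)·(-0.5) + (3.5)·(3.5)) / 3 = 19/3 = 6.3333
  S[U,V] = ((-2.5)·(-0.75) + (-0.5)·(2.25) + (-0.5)·(0.25) + (3.5)·(-1.75)) / 3 = -5.5/3 = -1.8333
  S[V,V] = ((-0.75)·(-0.75) + (2.25)·(2.25) + (0.25)·(0.25) + (-1.75)·(-1.75)) / 3 = 8.75/3 = 2.9167
  S = [[6.3333, -1.8333],
 [-1.8333, 2.9167]].

Step 3 — invert S. det(S) = 6.3333·2.9167 - (-1.8333)² = 15.1111.
  S^{-1} = (1/det) · [[d, -b], [-b, a]] = [[0.193, 0.1213],
 [0.1213, 0.4191]].

Step 4 — quadratic form (x̄ - mu_0)^T · S^{-1} · (x̄ - mu_0):
  S^{-1} · (x̄ - mu_0) = (-0.3695, -1.0037),
  (x̄ - mu_0)^T · [...] = (-0.5)·(-0.3695) + (-2.25)·(-1.0037) = 2.443.

Step 5 — scale by n: T² = 4 · 2.443 = 9.7721.

T² ≈ 9.7721


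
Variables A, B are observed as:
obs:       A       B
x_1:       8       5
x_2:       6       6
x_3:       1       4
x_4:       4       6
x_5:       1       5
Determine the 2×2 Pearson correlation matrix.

Step 1 — column means:
  mean(A) = (8 + 6 + 1 + 4 + 1) / 5 = 20/5 = 4
  mean(B) = (5 + 6 + 4 + 6 + 5) / 5 = 26/5 = 5.2

Step 2 — sample variances and covariances s[i,j] = (1/(n-1)) · Σ_k (x_{k,i} - mean_i) · (x_{k,j} - mean_j), with n-1 = 4:
  s[A,A] = ((4)·(4) + (2)·(2) + (-3)·(-3) + (0)·(0) + (-3)·(-3)) / 4 = 38/4 = 9.5
  s[A,B] = ((4)·(-0.2) + (2)·(0.8) + (-3)·(-1.2) + (0)·(0.8) + (-3)·(-0.2)) / 4 = 5/4 = 1.25
  s[B,B] = ((-0.2)·(-0.2) + (0.8)·(0.8) + (-1.2)·(-1.2) + (0.8)·(0.8) + (-0.2)·(-0.2)) / 4 = 2.8/4 = 0.7
  Sample standard deviations s_i = √(s[i,i]):
  s(A) = √(9.5) = 3.0822
  s(B) = √(0.7) = 0.8367

Step 3 — r_{ij} = s_{ij} / (s_i · s_j):
  r[A,A] = 1 (diagonal).
  r[A,B] = 1.25 / (3.0822 · 0.8367) = 1.25 / 2.5788 = 0.4847
  r[B,B] = 1 (diagonal).

R is symmetric with unit diagonal. Assembling:

R = [[1, 0.4847],
 [0.4847, 1]]


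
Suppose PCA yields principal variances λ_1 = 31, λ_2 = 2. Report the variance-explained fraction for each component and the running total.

Step 1 — total variance = trace(Sigma) = Σ λ_i = 31 + 2 = 33.

Step 2 — fraction explained by component i = λ_i / Σ λ:
  PC1: 31/33 = 0.9394
  PC2: 2/33 = 0.0606

Step 3 — cumulative fraction after k components = (λ_1 + ... + λ_k) / Σ λ:
  k = 1: 31/33 = 0.9394
  k = 2: (31 + 2)/33 = 33/33 = 1

Summary (fraction, with percent):

explained: PC1 0.9394 (93.94%), PC2 0.0606 (6.06%);  cumulative: 0.9394, 1


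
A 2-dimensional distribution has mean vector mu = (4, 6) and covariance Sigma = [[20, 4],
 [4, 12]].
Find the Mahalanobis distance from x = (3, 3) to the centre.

Step 1 — centre the observation: (x - mu) = (-1, -3).

Step 2 — invert Sigma. det(Sigma) = 20·12 - (4)² = 224.
  Sigma^{-1} = (1/det) · [[d, -b], [-b, a]] = [[0.0536, -0.0179],
 [-0.0179, 0.0893]].

Step 3 — form the quadratic (x - mu)^T · Sigma^{-1} · (x - mu):
  Sigma^{-1} · (x - mu) = (0, -0.25).
  (x - mu)^T · [Sigma^{-1} · (x - mu)] = (-1)·(0) + (-3)·(-0.25) = 0.75.

Step 4 — take square root: d = √(0.75) ≈ 0.866.

d(x, mu) = √(0.75) ≈ 0.866


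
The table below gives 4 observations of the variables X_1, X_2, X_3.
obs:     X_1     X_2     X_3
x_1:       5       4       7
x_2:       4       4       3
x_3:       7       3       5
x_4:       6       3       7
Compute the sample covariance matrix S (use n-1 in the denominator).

Step 1 — column means:
  mean(X_1) = (5 + 4 + 7 + 6) / 4 = 22/4 = 5.5
  mean(X_2) = (4 + 4 + 3 + 3) / 4 = 14/4 = 3.5
  mean(X_3) = (7 + 3 + 5 + 7) / 4 = 22/4 = 5.5

Step 2 — sample covariance S[i,j] = (1/(n-1)) · Σ_k (x_{k,i} - mean_i) · (x_{k,j} - mean_j), with n-1 = 3.
  S[X_1,X_1] = ((-0.5)·(-0.5) + (-1.5)·(-1.5) + (1.5)·(1.5) + (0.5)·(0.5)) / 3 = 5/3 = 1.6667
  S[X_1,X_2] = ((-0.5)·(0.5) + (-1.5)·(0.5) + (1.5)·(-0.5) + (0.5)·(-0.5)) / 3 = -2/3 = -0.6667
  S[X_1,X_3] = ((-0.5)·(1.5) + (-1.5)·(-2.5) + (1.5)·(-0.5) + (0.5)·(1.5)) / 3 = 3/3 = 1
  S[X_2,X_2] = ((0.5)·(0.5) + (0.5)·(0.5) + (-0.5)·(-0.5) + (-0.5)·(-0.5)) / 3 = 1/3 = 0.3333
  S[X_2,X_3] = ((0.5)·(1.5) + (0.5)·(-2.5) + (-0.5)·(-0.5) + (-0.5)·(1.5)) / 3 = -1/3 = -0.3333
  S[X_3,X_3] = ((1.5)·(1.5) + (-2.5)·(-2.5) + (-0.5)·(-0.5) + (1.5)·(1.5)) / 3 = 11/3 = 3.6667

S is symmetric (S[j,i] = S[i,j]). Assembling:

S = [[1.6667, -0.6667, 1],
 [-0.6667, 0.3333, -0.3333],
 [1, -0.3333, 3.6667]]


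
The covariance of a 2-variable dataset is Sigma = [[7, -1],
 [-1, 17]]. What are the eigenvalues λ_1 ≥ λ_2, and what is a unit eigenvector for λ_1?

Step 1 — characteristic polynomial of 2×2 Sigma:
  det(Sigma - λI) = λ² - trace · λ + det = 0.
  trace = 7 + 17 = 24, det = 7·17 - (-1)² = 118.
Step 2 — discriminant:
  Δ = trace² - 4·det = 576 - 472 = 104.
Step 3 — eigenvalues:
  λ = (trace ± √Δ)/2 = (24 ± 10.198)/2,
  λ_1 = 17.099,  λ_2 = 6.901.

Step 4 — unit eigenvector for λ_1: solve (Sigma - λ_1 I)v = 0. First row:
  (7 - 17.099)·v_x + (-1)·v_y = 0, i.e. (-10.099)·v_x + (-1)·v_y = 0,
  so v ∝ (b, λ_1 - a) = (-1, 10.099); multiply by -1 so the first entry is positive: u = (1, -10.099).
  ||u|| = √((1)² + (-10.099)²) = √(102.9902) ≈ 10.1484,
  v_1 = u/||u|| ≈ (0.0985, -0.9951) (||v_1|| = 1).

λ_1 = 17.099,  λ_2 = 6.901;  v_1 ≈ (0.0985, -0.9951)


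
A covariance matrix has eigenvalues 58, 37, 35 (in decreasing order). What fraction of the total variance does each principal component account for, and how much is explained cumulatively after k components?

Step 1 — total variance = trace(Sigma) = Σ λ_i = 58 + 37 + 35 = 130.

Step 2 — fraction explained by component i = λ_i / Σ λ:
  PC1: 58/130 = 0.4462
  PC2: 37/130 = 0.2846
  PC3: 35/130 = 0.2692

Step 3 — cumulative fraction after k components = (λ_1 + ... + λ_k) / Σ λ:
  k = 1: 58/130 = 0.4462
  k = 2: (58 + 37)/130 = 95/130 = 0.7308
  k = 3: (58 + 37 + 35)/130 = 130/130 = 1

Summary (fraction, with percent):

explained: PC1 0.4462 (44.62%), PC2 0.2846 (28.46%), PC3 0.2692 (26.92%);  cumulative: 0.4462, 0.7308, 1


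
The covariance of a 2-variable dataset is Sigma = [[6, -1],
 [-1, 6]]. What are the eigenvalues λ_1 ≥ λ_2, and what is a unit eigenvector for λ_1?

Step 1 — characteristic polynomial of 2×2 Sigma:
  det(Sigma - λI) = λ² - trace · λ + det = 0.
  trace = 6 + 6 = 12, det = 6·6 - (-1)² = 35.
Step 2 — discriminant:
  Δ = trace² - 4·det = 144 - 140 = 4.
Step 3 — eigenvalues:
  λ = (trace ± √Δ)/2 = (12 ± 2)/2,
  λ_1 = 7,  λ_2 = 5.

Step 4 — unit eigenvector for λ_1: solve (Sigma - λ_1 I)v = 0. First row:
  (6 - 7)·v_x + (-1)·v_y = 0, i.e. (-1)·v_x + (-1)·v_y = 0,
  so v ∝ (b, λ_1 - a) = (-1, 1); multiply by -1 so the first entry is positive: u = (1, -1).
  ||u|| = √((1)² + (-1)²) = √(2) ≈ 1.4142,
  v_1 = u/||u|| ≈ (0.7071, -0.7071) (||v_1|| = 1).

λ_1 = 7,  λ_2 = 5;  v_1 ≈ (0.7071, -0.7071)


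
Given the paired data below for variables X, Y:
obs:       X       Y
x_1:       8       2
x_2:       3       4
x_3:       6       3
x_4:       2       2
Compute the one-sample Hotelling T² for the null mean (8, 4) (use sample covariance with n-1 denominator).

Step 1 — sample mean vector:
  mean(X) = (8 + 3 + 6 + 2) / 4 = 19/4 = 4.75
  mean(Y) = (2 + 4 + 3 + 2) / 4 = 11/4 = 2.75
  x̄ = (4.75, 2.75),  deviation x̄ - mu_0 = (4.75, 2.75) - (8, 4) = (-3.25, -1.25).

Step 2 — sample covariance matrix, S[i,j] = (1/(n-1)) · Σ_k (x_{k,i} - mean_i) · (x_{k,j} - mean_j), divisor n-1 = 3:
  S[X,X] = ((3.25)·(3.25) + (-1.75)·(-1.75) + (1.25)·(1.25) + (-2.75)·(-2.75)) / 3 = 22.75/3 = 7.5833
  S[X,Y] = ((3.25)·(-0.75) + (-1.75)·(1.25) + (1.25)·(0.25) + (-2.75)·(-0.75)) / 3 = -2.25/3 = -0.75
  S[Y,Y] = ((-0.75)·(-0.75) + (1.25)·(1.25) + (0.25)·(0.25) + (-0.75)·(-0.75)) / 3 = 2.75/3 = 0.9167
  S = [[7.5833, -0.75],
 [-0.75, 0.9167]].

Step 3 — invert S. det(S) = 7.5833·0.9167 - (-0.75)² = 6.3889.
  S^{-1} = (1/det) · [[d, -b], [-b, a]] = [[0.1435, 0.1174],
 [0.1174, 1.187]].

Step 4 — quadratic form (x̄ - mu_0)^T · S^{-1} · (x̄ - mu_0):
  S^{-1} · (x̄ - mu_0) = (-0.613, -1.8652),
  (x̄ - mu_0)^T · [...] = (-3.25)·(-0.613) + (-1.25)·(-1.8652) = 4.3239.

Step 5 — scale by n: T² = 4 · 4.3239 = 17.2957.

T² ≈ 17.2957


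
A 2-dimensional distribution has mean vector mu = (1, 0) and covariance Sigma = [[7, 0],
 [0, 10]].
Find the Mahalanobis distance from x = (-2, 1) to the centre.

Step 1 — centre the observation: (x - mu) = (-3, 1).

Step 2 — invert Sigma. det(Sigma) = 7·10 - (0)² = 70.
  Sigma^{-1} = (1/det) · [[d, -b], [-b, a]] = [[0.1429, 0],
 [0, 0.1]].

Step 3 — form the quadratic (x - mu)^T · Sigma^{-1} · (x - mu):
  Sigma^{-1} · (x - mu) = (-0.4286, 0.1).
  (x - mu)^T · [Sigma^{-1} · (x - mu)] = (-3)·(-0.4286) + (1)·(0.1) = 1.3857.

Step 4 — take square root: d = √(1.3857) ≈ 1.1772.

d(x, mu) = √(1.3857) ≈ 1.1772


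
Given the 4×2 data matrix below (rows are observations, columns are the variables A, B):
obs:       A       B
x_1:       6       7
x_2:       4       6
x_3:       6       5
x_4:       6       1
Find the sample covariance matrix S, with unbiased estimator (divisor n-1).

Step 1 — column means:
  mean(A) = (6 + 4 + 6 + 6) / 4 = 22/4 = 5.5
  mean(B) = (7 + 6 + 5 + 1) / 4 = 19/4 = 4.75

Step 2 — sample covariance S[i,j] = (1/(n-1)) · Σ_k (x_{k,i} - mean_i) · (x_{k,j} - mean_j), with n-1 = 3.
  S[A,A] = ((0.5)·(0.5) + (-1.5)·(-1.5) + (0.5)·(0.5) + (0.5)·(0.5)) / 3 = 3/3 = 1
  S[A,B] = ((0.5)·(2.25) + (-1.5)·(1.25) + (0.5)·(0.25) + (0.5)·(-3.75)) / 3 = -2.5/3 = -0.8333
  S[B,B] = ((2.25)·(2.25) + (1.25)·(1.25) + (0.25)·(0.25) + (-3.75)·(-3.75)) / 3 = 20.75/3 = 6.9167

S is symmetric (S[j,i] = S[i,j]). Assembling:

S = [[1, -0.8333],
 [-0.8333, 6.9167]]


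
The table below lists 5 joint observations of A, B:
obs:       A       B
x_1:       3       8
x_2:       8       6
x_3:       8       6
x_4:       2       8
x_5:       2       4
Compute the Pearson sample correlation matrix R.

Step 1 — column means:
  mean(A) = (3 + 8 + 8 + 2 + 2) / 5 = 23/5 = 4.6
  mean(B) = (8 + 6 + 6 + 8 + 4) / 5 = 32/5 = 6.4

Step 2 — sample variances and covariances s[i,j] = (1/(n-1)) · Σ_k (x_{k,i} - mean_i) · (x_{k,j} - mean_j), with n-1 = 4:
  s[A,A] = ((-1.6)·(-1.6) + (3.4)·(3.4) + (3.4)·(3.4) + (-2.6)·(-2.6) + (-2.6)·(-2.6)) / 4 = 39.2/4 = 9.8
  s[A,B] = ((-1.6)·(1.6) + (3.4)·(-0.4) + (3.4)·(-0.4) + (-2.6)·(1.6) + (-2.6)·(-2.4)) / 4 = -3.2/4 = -0.8
  s[B,B] = ((1.6)·(1.6) + (-0.4)·(-0.4) + (-0.4)·(-0.4) + (1.6)·(1.6) + (-2.4)·(-2.4)) / 4 = 11.2/4 = 2.8
  Sample standard deviations s_i = √(s[i,i]):
  s(A) = √(9.8) = 3.1305
  s(B) = √(2.8) = 1.6733

Step 3 — r_{ij} = s_{ij} / (s_i · s_j):
  r[A,A] = 1 (diagonal).
  r[A,B] = -0.8 / (3.1305 · 1.6733) = -0.8 / 5.2383 = -0.1527
  r[B,B] = 1 (diagonal).

R is symmetric with unit diagonal. Assembling:

R = [[1, -0.1527],
 [-0.1527, 1]]


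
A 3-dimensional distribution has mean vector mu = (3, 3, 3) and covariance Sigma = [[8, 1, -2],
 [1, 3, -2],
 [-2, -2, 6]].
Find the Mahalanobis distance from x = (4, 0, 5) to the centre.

Step 1 — centre the observation: (x - mu) = (1, -3, 2).

Step 2 — invert Sigma (cofactor / det for 3×3, or solve directly):
  Sigma^{-1} = [[0.1373, -0.0196, 0.0392],
 [-0.0196, 0.4314, 0.1373],
 [0.0392, 0.1373, 0.2255]].

Step 3 — form the quadratic (x - mu)^T · Sigma^{-1} · (x - mu):
  Sigma^{-1} · (x - mu) = (0.2745, -1.0392, 0.0784).
  (x - mu)^T · [Sigma^{-1} · (x - mu)] = (1)·(0.2745) + (-3)·(-1.0392) + (2)·(0.0784) = 3.549.

Step 4 — take square root: d = √(3.549) ≈ 1.8839.

d(x, mu) = √(3.549) ≈ 1.8839


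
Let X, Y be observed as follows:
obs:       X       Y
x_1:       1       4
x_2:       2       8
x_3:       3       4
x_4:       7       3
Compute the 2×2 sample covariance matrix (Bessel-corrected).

Step 1 — column means:
  mean(X) = (1 + 2 + 3 + 7) / 4 = 13/4 = 3.25
  mean(Y) = (4 + 8 + 4 + 3) / 4 = 19/4 = 4.75

Step 2 — sample covariance S[i,j] = (1/(n-1)) · Σ_k (x_{k,i} - mean_i) · (x_{k,j} - mean_j), with n-1 = 3.
  S[X,X] = ((-2.25)·(-2.25) + (-1.25)·(-1.25) + (-0.25)·(-0.25) + (3.75)·(3.75)) / 3 = 20.75/3 = 6.9167
  S[X,Y] = ((-2.25)·(-0.75) + (-1.25)·(3.25) + (-0.25)·(-0.75) + (3.75)·(-1.75)) / 3 = -8.75/3 = -2.9167
  S[Y,Y] = ((-0.75)·(-0.75) + (3.25)·(3.25) + (-0.75)·(-0.75) + (-1.75)·(-1.75)) / 3 = 14.75/3 = 4.9167

S is symmetric (S[j,i] = S[i,j]). Assembling:

S = [[6.9167, -2.9167],
 [-2.9167, 4.9167]]


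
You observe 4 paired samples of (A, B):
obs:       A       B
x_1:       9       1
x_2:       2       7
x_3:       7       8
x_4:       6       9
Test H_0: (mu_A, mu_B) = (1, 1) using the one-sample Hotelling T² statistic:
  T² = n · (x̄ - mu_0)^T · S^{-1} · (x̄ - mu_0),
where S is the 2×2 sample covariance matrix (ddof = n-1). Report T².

Step 1 — sample mean vector:
  mean(A) = (9 + 2 + 7 + 6) / 4 = 24/4 = 6
  mean(B) = (1 + 7 + 8 + 9) / 4 = 25/4 = 6.25
  x̄ = (6, 6.25),  deviation x̄ - mu_0 = (6, 6.25) - (1, 1) = (5, 5.25).

Step 2 — sample covariance matrix, S[i,j] = (1/(n-1)) · Σ_k (x_{k,i} - mean_i) · (x_{k,j} - mean_j), divisor n-1 = 3:
  S[A,A] = ((3)·(3) + (-4)·(-4) + (1)·(1) + (0)·(0)) / 3 = 26/3 = 8.6667
  S[A,B] = ((3)·(-5.25) + (-4)·(0.75) + (1)·(1.75) + (0)·(2.75)) / 3 = -17/3 = -5.6667
  S[B,B] = ((-5.25)·(-5.25) + (0.75)·(0.75) + (1.75)·(1.75) + (2.75)·(2.75)) / 3 = 38.75/3 = 12.9167
  S = [[8.6667, -5.6667],
 [-5.6667, 12.9167]].

Step 3 — invert S. det(S) = 8.6667·12.9167 - (-5.6667)² = 79.8333.
  S^{-1} = (1/det) · [[d, -b], [-b, a]] = [[0.1618, 0.071],
 [0.071, 0.1086]].

Step 4 — quadratic form (x̄ - mu_0)^T · S^{-1} · (x̄ - mu_0):
  S^{-1} · (x̄ - mu_0) = (1.1816, 0.9248),
  (x̄ - mu_0)^T · [...] = (5)·(1.1816) + (5.25)·(0.9248) = 10.7636.

Step 5 — scale by n: T² = 4 · 10.7636 = 43.0543.

T² ≈ 43.0543


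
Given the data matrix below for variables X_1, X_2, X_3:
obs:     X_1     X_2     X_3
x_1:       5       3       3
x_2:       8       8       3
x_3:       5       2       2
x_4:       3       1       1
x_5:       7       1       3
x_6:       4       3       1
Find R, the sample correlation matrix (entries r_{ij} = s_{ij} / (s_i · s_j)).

Step 1 — column means:
  mean(X_1) = (5 + 8 + 5 + 3 + 7 + 4) / 6 = 32/6 = 5.3333
  mean(X_2) = (3 + 8 + 2 + 1 + 1 + 3) / 6 = 18/6 = 3
  mean(X_3) = (3 + 3 + 2 + 1 + 3 + 1) / 6 = 13/6 = 2.1667

Step 2 — sample variances and covariances s[i,j] = (1/(n-1)) · Σ_k (x_{k,i} - mean_i) · (x_{k,j} - mean_j), with n-1 = 5:
  s[X_1,X_1] = ((-0.3333)·(-0.3333) + (2.6667)·(2.6667) + (-0.3333)·(-0.3333) + (-2.3333)·(-2.3333) + (1.6667)·(1.6667) + (-1.3333)·(-1.3333)) / 5 = 17.3333/5 = 3.4667
  s[X_1,X_2] = ((-0.3333)·(0) + (2.6667)·(5) + (-0.3333)·(-1) + (-2.3333)·(-2) + (1.6667)·(-2) + (-1.3333)·(0)) / 5 = 15/5 = 3
  s[X_1,X_3] = ((-0.3333)·(0.8333) + (2.6667)·(0.8333) + (-0.3333)·(-0.1667) + (-2.3333)·(-1.1667) + (1.6667)·(0.8333) + (-1.3333)·(-1.1667)) / 5 = 7.6667/5 = 1.5333
  s[X_2,X_2] = ((0)·(0) + (5)·(5) + (-1)·(-1) + (-2)·(-2) + (-2)·(-2) + (0)·(0)) / 5 = 34/5 = 6.8
  s[X_2,X_3] = ((0)·(0.8333) + (5)·(0.8333) + (-1)·(-0.1667) + (-2)·(-1.1667) + (-2)·(0.8333) + (0)·(-1.1667)) / 5 = 5/5 = 1
  s[X_3,X_3] = ((0.8333)·(0.8333) + (0.8333)·(0.8333) + (-0.1667)·(-0.1667) + (-1.1667)·(-1.1667) + (0.8333)·(0.8333) + (-1.1667)·(-1.1667)) / 5 = 4.8333/5 = 0.9667
  Sample standard deviations s_i = √(s[i,i]):
  s(X_1) = √(3.4667) = 1.8619
  s(X_2) = √(6.8) = 2.6077
  s(X_3) = √(0.9667) = 0.9832

Step 3 — r_{ij} = s_{ij} / (s_i · s_j):
  r[X_1,X_1] = 1 (diagonal).
  r[X_1,X_2] = 3 / (1.8619 · 2.6077) = 3 / 4.8552 = 0.6179
  r[X_1,X_3] = 1.5333 / (1.8619 · 0.9832) = 1.5333 / 1.8306 = 0.8376
  r[X_2,X_2] = 1 (diagonal).
  r[X_2,X_3] = 1 / (2.6077 · 0.9832) = 1 / 2.5639 = 0.39
  r[X_3,X_3] = 1 (diagonal).

R is symmetric with unit diagonal. Assembling:

R = [[1, 0.6179, 0.8376],
 [0.6179, 1, 0.39],
 [0.8376, 0.39, 1]]


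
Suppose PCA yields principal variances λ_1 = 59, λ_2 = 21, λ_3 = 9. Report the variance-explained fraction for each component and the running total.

Step 1 — total variance = trace(Sigma) = Σ λ_i = 59 + 21 + 9 = 89.

Step 2 — fraction explained by component i = λ_i / Σ λ:
  PC1: 59/89 = 0.6629
  PC2: 21/89 = 0.236
  PC3: 9/89 = 0.1011

Step 3 — cumulative fraction after k components = (λ_1 + ... + λ_k) / Σ λ:
  k = 1: 59/89 = 0.6629
  k = 2: (59 + 21)/89 = 80/89 = 0.8989
  k = 3: (59 + 21 + 9)/89 = 89/89 = 1

Summary (fraction, with percent):

explained: PC1 0.6629 (66.29%), PC2 0.236 (23.6%), PC3 0.1011 (10.11%);  cumulative: 0.6629, 0.8989, 1


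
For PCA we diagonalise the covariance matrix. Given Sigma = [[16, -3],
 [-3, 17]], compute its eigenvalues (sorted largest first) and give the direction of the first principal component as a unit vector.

Step 1 — characteristic polynomial of 2×2 Sigma:
  det(Sigma - λI) = λ² - trace · λ + det = 0.
  trace = 16 + 17 = 33, det = 16·17 - (-3)² = 263.
Step 2 — discriminant:
  Δ = trace² - 4·det = 1089 - 1052 = 37.
Step 3 — eigenvalues:
  λ = (trace ± √Δ)/2 = (33 ± 6.0828)/2,
  λ_1 = 19.5414,  λ_2 = 13.4586.

Step 4 — unit eigenvector for λ_1: solve (Sigma - λ_1 I)v = 0. First row:
  (16 - 19.5414)·v_x + (-3)·v_y = 0, i.e. (-3.5414)·v_x + (-3)·v_y = 0,
  so v ∝ (b, λ_1 - a) = (-3, 3.5414); multiply by -1 so the first entry is positive: u = (3, -3.5414).
  ||u|| = √((3)² + (-3.5414)²) = √(21.5414) ≈ 4.6413,
  v_1 = u/||u|| ≈ (0.6464, -0.763) (||v_1|| = 1).

λ_1 = 19.5414,  λ_2 = 13.4586;  v_1 ≈ (0.6464, -0.763)


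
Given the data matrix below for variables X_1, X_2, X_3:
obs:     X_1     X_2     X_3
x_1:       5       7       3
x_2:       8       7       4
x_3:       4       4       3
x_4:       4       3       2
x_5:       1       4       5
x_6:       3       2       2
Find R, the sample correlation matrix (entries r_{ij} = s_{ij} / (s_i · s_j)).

Step 1 — column means:
  mean(X_1) = (5 + 8 + 4 + 4 + 1 + 3) / 6 = 25/6 = 4.1667
  mean(X_2) = (7 + 7 + 4 + 3 + 4 + 2) / 6 = 27/6 = 4.5
  mean(X_3) = (3 + 4 + 3 + 2 + 5 + 2) / 6 = 19/6 = 3.1667

Step 2 — sample variances and covariances s[i,j] = (1/(n-1)) · Σ_k (x_{k,i} - mean_i) · (x_{k,j} - mean_j), with n-1 = 5:
  s[X_1,X_1] = ((0.8333)·(0.8333) + (3.8333)·(3.8333) + (-0.1667)·(-0.1667) + (-0.1667)·(-0.1667) + (-3.1667)·(-3.1667) + (-1.1667)·(-1.1667)) / 5 = 26.8333/5 = 5.3667
  s[X_1,X_2] = ((0.8333)·(2.5) + (3.8333)·(2.5) + (-0.1667)·(-0.5) + (-0.1667)·(-1.5) + (-3.1667)·(-0.5) + (-1.1667)·(-2.5)) / 5 = 16.5/5 = 3.3
  s[X_1,X_3] = ((0.8333)·(-0.1667) + (3.8333)·(0.8333) + (-0.1667)·(-0.1667) + (-0.1667)·(-1.1667) + (-3.1667)·(1.8333) + (-1.1667)·(-1.1667)) / 5 = -1.1667/5 = -0.2333
  s[X_2,X_2] = ((2.5)·(2.5) + (2.5)·(2.5) + (-0.5)·(-0.5) + (-1.5)·(-1.5) + (-0.5)·(-0.5) + (-2.5)·(-2.5)) / 5 = 21.5/5 = 4.3
  s[X_2,X_3] = ((2.5)·(-0.1667) + (2.5)·(0.8333) + (-0.5)·(-0.1667) + (-1.5)·(-1.1667) + (-0.5)·(1.8333) + (-2.5)·(-1.1667)) / 5 = 5.5/5 = 1.1
  s[X_3,X_3] = ((-0.1667)·(-0.1667) + (0.8333)·(0.8333) + (-0.1667)·(-0.1667) + (-1.1667)·(-1.1667) + (1.8333)·(1.8333) + (-1.1667)·(-1.1667)) / 5 = 6.8333/5 = 1.3667
  Sample standard deviations s_i = √(s[i,i]):
  s(X_1) = √(5.3667) = 2.3166
  s(X_2) = √(4.3) = 2.0736
  s(X_3) = √(1.3667) = 1.169

Step 3 — r_{ij} = s_{ij} / (s_i · s_j):
  r[X_1,X_1] = 1 (diagonal).
  r[X_1,X_2] = 3.3 / (2.3166 · 2.0736) = 3.3 / 4.8038 = 0.687
  r[X_1,X_3] = -0.2333 / (2.3166 · 1.169) = -0.2333 / 2.7082 = -0.0862
  r[X_2,X_2] = 1 (diagonal).
  r[X_2,X_3] = 1.1 / (2.0736 · 1.169) = 1.1 / 2.4242 = 0.4538
  r[X_3,X_3] = 1 (diagonal).

R is symmetric with unit diagonal. Assembling:

R = [[1, 0.687, -0.0862],
 [0.687, 1, 0.4538],
 [-0.0862, 0.4538, 1]]
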